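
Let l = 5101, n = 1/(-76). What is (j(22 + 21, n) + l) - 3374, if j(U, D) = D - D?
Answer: 1727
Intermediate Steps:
n = -1/76 ≈ -0.013158
j(U, D) = 0
(j(22 + 21, n) + l) - 3374 = (0 + 5101) - 3374 = 5101 - 3374 = 1727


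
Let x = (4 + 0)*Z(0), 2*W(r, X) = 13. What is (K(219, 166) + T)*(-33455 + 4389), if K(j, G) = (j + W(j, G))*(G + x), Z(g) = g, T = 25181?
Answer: -1819938524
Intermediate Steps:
W(r, X) = 13/2 (W(r, X) = (½)*13 = 13/2)
x = 0 (x = (4 + 0)*0 = 4*0 = 0)
K(j, G) = G*(13/2 + j) (K(j, G) = (j + 13/2)*(G + 0) = (13/2 + j)*G = G*(13/2 + j))
(K(219, 166) + T)*(-33455 + 4389) = ((½)*166*(13 + 2*219) + 25181)*(-33455 + 4389) = ((½)*166*(13 + 438) + 25181)*(-29066) = ((½)*166*451 + 25181)*(-29066) = (37433 + 25181)*(-29066) = 62614*(-29066) = -1819938524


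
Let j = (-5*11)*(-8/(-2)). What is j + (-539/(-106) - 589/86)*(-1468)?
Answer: 5399980/2279 ≈ 2369.5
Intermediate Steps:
j = -220 (j = -(-440)*(-1)/2 = -55*4 = -220)
j + (-539/(-106) - 589/86)*(-1468) = -220 + (-539/(-106) - 589/86)*(-1468) = -220 + (-539*(-1/106) - 589*1/86)*(-1468) = -220 + (539/106 - 589/86)*(-1468) = -220 - 4020/2279*(-1468) = -220 + 5901360/2279 = 5399980/2279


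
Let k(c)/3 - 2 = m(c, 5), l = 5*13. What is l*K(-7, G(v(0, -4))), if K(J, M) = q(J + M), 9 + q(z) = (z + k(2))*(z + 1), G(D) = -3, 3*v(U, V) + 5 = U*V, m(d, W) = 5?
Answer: -7020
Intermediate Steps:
l = 65
v(U, V) = -5/3 + U*V/3 (v(U, V) = -5/3 + (U*V)/3 = -5/3 + U*V/3)
k(c) = 21 (k(c) = 6 + 3*5 = 6 + 15 = 21)
q(z) = -9 + (1 + z)*(21 + z) (q(z) = -9 + (z + 21)*(z + 1) = -9 + (21 + z)*(1 + z) = -9 + (1 + z)*(21 + z))
K(J, M) = 12 + (J + M)² + 22*J + 22*M (K(J, M) = 12 + (J + M)² + 22*(J + M) = 12 + (J + M)² + (22*J + 22*M) = 12 + (J + M)² + 22*J + 22*M)
l*K(-7, G(v(0, -4))) = 65*(12 + (-7 - 3)² + 22*(-7) + 22*(-3)) = 65*(12 + (-10)² - 154 - 66) = 65*(12 + 100 - 154 - 66) = 65*(-108) = -7020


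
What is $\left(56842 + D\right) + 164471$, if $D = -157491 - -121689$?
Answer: $185511$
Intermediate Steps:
$D = -35802$ ($D = -157491 + 121689 = -35802$)
$\left(56842 + D\right) + 164471 = \left(56842 - 35802\right) + 164471 = 21040 + 164471 = 185511$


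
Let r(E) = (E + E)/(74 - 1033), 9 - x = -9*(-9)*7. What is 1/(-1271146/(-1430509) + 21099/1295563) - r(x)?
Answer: -94239114828571/1608273721170851 ≈ -0.058596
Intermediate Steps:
x = -558 (x = 9 - (-9*(-9))*7 = 9 - 81*7 = 9 - 1*567 = 9 - 567 = -558)
r(E) = -2*E/959 (r(E) = (2*E)/(-959) = (2*E)*(-1/959) = -2*E/959)
1/(-1271146/(-1430509) + 21099/1295563) - r(x) = 1/(-1271146/(-1430509) + 21099/1295563) - (-2)*(-558)/959 = 1/(-1271146*(-1/1430509) + 21099*(1/1295563)) - 1*1116/959 = 1/(1271146/1430509 + 21099/1295563) - 1116/959 = 1/(1677032034589/1853314531567) - 1116/959 = 1853314531567/1677032034589 - 1116/959 = -94239114828571/1608273721170851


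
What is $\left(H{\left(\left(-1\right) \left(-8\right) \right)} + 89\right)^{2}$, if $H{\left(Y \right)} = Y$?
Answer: $9409$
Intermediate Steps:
$\left(H{\left(\left(-1\right) \left(-8\right) \right)} + 89\right)^{2} = \left(\left(-1\right) \left(-8\right) + 89\right)^{2} = \left(8 + 89\right)^{2} = 97^{2} = 9409$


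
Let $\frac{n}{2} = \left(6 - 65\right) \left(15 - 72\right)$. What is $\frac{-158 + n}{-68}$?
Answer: $- \frac{1642}{17} \approx -96.588$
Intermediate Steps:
$n = 6726$ ($n = 2 \left(6 - 65\right) \left(15 - 72\right) = 2 \left(\left(-59\right) \left(-57\right)\right) = 2 \cdot 3363 = 6726$)
$\frac{-158 + n}{-68} = \frac{-158 + 6726}{-68} = 6568 \left(- \frac{1}{68}\right) = - \frac{1642}{17}$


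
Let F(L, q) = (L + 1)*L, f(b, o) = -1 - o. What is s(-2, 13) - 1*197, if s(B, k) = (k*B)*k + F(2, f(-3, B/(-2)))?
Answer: -529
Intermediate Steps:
F(L, q) = L*(1 + L) (F(L, q) = (1 + L)*L = L*(1 + L))
s(B, k) = 6 + B*k² (s(B, k) = (k*B)*k + 2*(1 + 2) = (B*k)*k + 2*3 = B*k² + 6 = 6 + B*k²)
s(-2, 13) - 1*197 = (6 - 2*13²) - 1*197 = (6 - 2*169) - 197 = (6 - 338) - 197 = -332 - 197 = -529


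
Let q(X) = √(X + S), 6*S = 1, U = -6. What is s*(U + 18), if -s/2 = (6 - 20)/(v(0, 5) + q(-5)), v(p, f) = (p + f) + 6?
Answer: 22176/755 - 336*I*√174/755 ≈ 29.372 - 5.8704*I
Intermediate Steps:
S = ⅙ (S = (⅙)*1 = ⅙ ≈ 0.16667)
v(p, f) = 6 + f + p (v(p, f) = (f + p) + 6 = 6 + f + p)
q(X) = √(⅙ + X) (q(X) = √(X + ⅙) = √(⅙ + X))
s = 28/(11 + I*√174/6) (s = -2*(6 - 20)/((6 + 5 + 0) + √(6 + 36*(-5))/6) = -(-28)/(11 + √(6 - 180)/6) = -(-28)/(11 + √(-174)/6) = -(-28)/(11 + (I*√174)/6) = -(-28)/(11 + I*√174/6) = 28/(11 + I*√174/6) ≈ 2.4477 - 0.4892*I)
s*(U + 18) = (1848/755 - 28*I*√174/755)*(-6 + 18) = (1848/755 - 28*I*√174/755)*12 = 22176/755 - 336*I*√174/755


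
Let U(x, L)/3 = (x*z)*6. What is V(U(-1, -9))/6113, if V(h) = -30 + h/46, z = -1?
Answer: -681/140599 ≈ -0.0048436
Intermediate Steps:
U(x, L) = -18*x (U(x, L) = 3*((x*(-1))*6) = 3*(-x*6) = 3*(-6*x) = -18*x)
V(h) = -30 + h/46 (V(h) = -30 + h*(1/46) = -30 + h/46)
V(U(-1, -9))/6113 = (-30 + (-18*(-1))/46)/6113 = (-30 + (1/46)*18)*(1/6113) = (-30 + 9/23)*(1/6113) = -681/23*1/6113 = -681/140599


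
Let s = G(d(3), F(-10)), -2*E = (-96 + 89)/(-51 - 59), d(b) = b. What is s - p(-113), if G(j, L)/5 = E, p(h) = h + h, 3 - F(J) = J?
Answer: 9937/44 ≈ 225.84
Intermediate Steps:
F(J) = 3 - J
E = -7/220 (E = -(-96 + 89)/(2*(-51 - 59)) = -(-7)/(2*(-110)) = -(-7)*(-1)/(2*110) = -½*7/110 = -7/220 ≈ -0.031818)
p(h) = 2*h
G(j, L) = -7/44 (G(j, L) = 5*(-7/220) = -7/44)
s = -7/44 ≈ -0.15909
s - p(-113) = -7/44 - 2*(-113) = -7/44 - 1*(-226) = -7/44 + 226 = 9937/44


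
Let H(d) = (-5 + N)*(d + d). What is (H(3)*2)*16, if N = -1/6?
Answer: -992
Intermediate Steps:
N = -⅙ (N = -1*⅙ = -⅙ ≈ -0.16667)
H(d) = -31*d/3 (H(d) = (-5 - ⅙)*(d + d) = -31*d/3)
(H(3)*2)*16 = (-31/3*3*2)*16 = -31*2*16 = -62*16 = -992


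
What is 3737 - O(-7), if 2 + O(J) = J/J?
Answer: 3738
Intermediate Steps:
O(J) = -1 (O(J) = -2 + J/J = -2 + 1 = -1)
3737 - O(-7) = 3737 - 1*(-1) = 3737 + 1 = 3738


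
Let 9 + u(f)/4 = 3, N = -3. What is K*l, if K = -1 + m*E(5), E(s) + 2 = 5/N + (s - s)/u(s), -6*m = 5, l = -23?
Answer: -851/18 ≈ -47.278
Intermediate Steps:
u(f) = -24 (u(f) = -36 + 4*3 = -36 + 12 = -24)
m = -5/6 (m = -1/6*5 = -5/6 ≈ -0.83333)
E(s) = -11/3 (E(s) = -2 + (5/(-3) + (s - s)/(-24)) = -2 + (5*(-1/3) + 0*(-1/24)) = -2 + (-5/3 + 0) = -2 - 5/3 = -11/3)
K = 37/18 (K = -1 - 5/6*(-11/3) = -1 + 55/18 = 37/18 ≈ 2.0556)
K*l = (37/18)*(-23) = -851/18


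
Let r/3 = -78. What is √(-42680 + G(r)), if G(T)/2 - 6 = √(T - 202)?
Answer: 2*√(-10667 + I*√109) ≈ 0.10109 + 206.56*I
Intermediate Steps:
r = -234 (r = 3*(-78) = -234)
G(T) = 12 + 2*√(-202 + T) (G(T) = 12 + 2*√(T - 202) = 12 + 2*√(-202 + T))
√(-42680 + G(r)) = √(-42680 + (12 + 2*√(-202 - 234))) = √(-42680 + (12 + 2*√(-436))) = √(-42680 + (12 + 2*(2*I*√109))) = √(-42680 + (12 + 4*I*√109)) = √(-42668 + 4*I*√109)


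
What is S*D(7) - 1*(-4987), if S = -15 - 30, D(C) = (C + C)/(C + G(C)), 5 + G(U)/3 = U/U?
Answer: 5113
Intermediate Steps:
G(U) = -12 (G(U) = -15 + 3*(U/U) = -15 + 3*1 = -15 + 3 = -12)
D(C) = 2*C/(-12 + C) (D(C) = (C + C)/(C - 12) = (2*C)/(-12 + C) = 2*C/(-12 + C))
S = -45
S*D(7) - 1*(-4987) = -90*7/(-12 + 7) - 1*(-4987) = -90*7/(-5) + 4987 = -90*7*(-1)/5 + 4987 = -45*(-14/5) + 4987 = 126 + 4987 = 5113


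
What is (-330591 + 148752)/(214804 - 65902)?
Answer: -60613/49634 ≈ -1.2212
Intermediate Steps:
(-330591 + 148752)/(214804 - 65902) = -181839/148902 = -181839*1/148902 = -60613/49634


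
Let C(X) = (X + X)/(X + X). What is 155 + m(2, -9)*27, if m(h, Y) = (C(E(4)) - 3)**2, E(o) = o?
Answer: 263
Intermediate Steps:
C(X) = 1 (C(X) = (2*X)/((2*X)) = (2*X)*(1/(2*X)) = 1)
m(h, Y) = 4 (m(h, Y) = (1 - 3)**2 = (-2)**2 = 4)
155 + m(2, -9)*27 = 155 + 4*27 = 155 + 108 = 263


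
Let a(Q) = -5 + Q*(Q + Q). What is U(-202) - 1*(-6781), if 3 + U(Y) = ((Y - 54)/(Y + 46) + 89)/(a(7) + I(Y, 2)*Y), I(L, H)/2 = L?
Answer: 21597009277/3186339 ≈ 6778.0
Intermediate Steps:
a(Q) = -5 + 2*Q**2 (a(Q) = -5 + Q*(2*Q) = -5 + 2*Q**2)
I(L, H) = 2*L
U(Y) = -3 + (89 + (-54 + Y)/(46 + Y))/(93 + 2*Y**2) (U(Y) = -3 + ((Y - 54)/(Y + 46) + 89)/((-5 + 2*7**2) + (2*Y)*Y) = -3 + ((-54 + Y)/(46 + Y) + 89)/((-5 + 2*49) + 2*Y**2) = -3 + ((-54 + Y)/(46 + Y) + 89)/((-5 + 98) + 2*Y**2) = -3 + (89 + (-54 + Y)/(46 + Y))/(93 + 2*Y**2))
U(-202) - 1*(-6781) = (-8794 - 276*(-202)**2 - 189*(-202) - 6*(-202)**3)/(4278 + 2*(-202)**3 + 92*(-202)**2 + 93*(-202)) - 1*(-6781) = (-8794 - 276*40804 + 38178 - 6*(-8242408))/(4278 + 2*(-8242408) + 92*40804 - 18786) + 6781 = (-8794 - 11261904 + 38178 + 49454448)/(4278 - 16484816 + 3753968 - 18786) + 6781 = 38221928/(-12745356) + 6781 = -1/12745356*38221928 + 6781 = -9555482/3186339 + 6781 = 21597009277/3186339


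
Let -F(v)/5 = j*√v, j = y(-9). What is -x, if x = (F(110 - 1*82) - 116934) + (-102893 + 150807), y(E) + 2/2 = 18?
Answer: 69020 + 170*√7 ≈ 69470.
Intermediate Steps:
y(E) = 17 (y(E) = -1 + 18 = 17)
j = 17
F(v) = -85*√v
x = -69020 - 170*√7 (x = (-85*√(110 - 1*82) - 116934) + (-102893 + 150807) = (-85*√(110 - 82) - 116934) + 47914 = (-170*√7 - 116934) + 47914 = (-116934 - 170*√7) + 47914 = -69020 - 170*√7 ≈ -69470.)
-x = -(-69020 - 170*√7) = 69020 + 170*√7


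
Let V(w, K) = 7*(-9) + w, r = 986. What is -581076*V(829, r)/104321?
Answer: -445104216/104321 ≈ -4266.7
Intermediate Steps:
V(w, K) = -63 + w
-581076*V(829, r)/104321 = -581076/(104321/(-63 + 829)) = -581076/(104321/766) = -581076/(104321*(1/766)) = -581076/104321/766 = -581076*766/104321 = -445104216/104321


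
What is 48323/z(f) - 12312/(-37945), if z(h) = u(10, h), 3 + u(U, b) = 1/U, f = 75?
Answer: -18335805302/1100405 ≈ -16663.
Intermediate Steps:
u(U, b) = -3 + 1/U
z(h) = -29/10 (z(h) = -3 + 1/10 = -3 + ⅒ = -29/10)
48323/z(f) - 12312/(-37945) = 48323/(-29/10) - 12312/(-37945) = 48323*(-10/29) - 12312*(-1/37945) = -483230/29 + 12312/37945 = -18335805302/1100405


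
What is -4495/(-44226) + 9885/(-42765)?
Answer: -16329689/126088326 ≈ -0.12951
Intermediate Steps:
-4495/(-44226) + 9885/(-42765) = -4495*(-1/44226) + 9885*(-1/42765) = 4495/44226 - 659/2851 = -16329689/126088326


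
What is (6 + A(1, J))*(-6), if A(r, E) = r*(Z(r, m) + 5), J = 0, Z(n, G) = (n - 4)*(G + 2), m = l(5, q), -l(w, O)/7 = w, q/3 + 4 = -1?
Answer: -660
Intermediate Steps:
q = -15 (q = -12 + 3*(-1) = -12 - 3 = -15)
l(w, O) = -7*w
m = -35 (m = -7*5 = -35)
Z(n, G) = (-4 + n)*(2 + G)
A(r, E) = r*(137 - 33*r) (A(r, E) = r*((-8 - 4*(-35) + 2*r - 35*r) + 5) = r*((-8 + 140 + 2*r - 35*r) + 5) = r*((132 - 33*r) + 5) = r*(137 - 33*r))
(6 + A(1, J))*(-6) = (6 + 1*(137 - 33*1))*(-6) = (6 + 1*(137 - 33))*(-6) = (6 + 1*104)*(-6) = (6 + 104)*(-6) = 110*(-6) = -660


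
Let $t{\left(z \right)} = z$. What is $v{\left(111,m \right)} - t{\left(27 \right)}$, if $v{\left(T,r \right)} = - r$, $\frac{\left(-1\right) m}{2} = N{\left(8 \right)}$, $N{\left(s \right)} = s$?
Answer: $-11$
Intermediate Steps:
$m = -16$ ($m = \left(-2\right) 8 = -16$)
$v{\left(111,m \right)} - t{\left(27 \right)} = \left(-1\right) \left(-16\right) - 27 = 16 - 27 = -11$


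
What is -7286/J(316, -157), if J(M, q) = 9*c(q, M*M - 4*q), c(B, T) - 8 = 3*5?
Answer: -7286/207 ≈ -35.198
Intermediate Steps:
c(B, T) = 23 (c(B, T) = 8 + 3*5 = 8 + 15 = 23)
J(M, q) = 207 (J(M, q) = 9*23 = 207)
-7286/J(316, -157) = -7286/207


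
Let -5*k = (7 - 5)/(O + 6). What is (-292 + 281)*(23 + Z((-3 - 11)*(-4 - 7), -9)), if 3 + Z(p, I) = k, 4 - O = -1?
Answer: -1098/5 ≈ -219.60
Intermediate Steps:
O = 5 (O = 4 - 1*(-1) = 4 + 1 = 5)
k = -2/55 (k = -(7 - 5)/(5*(5 + 6)) = -2/(5*11) = -⅕*2/11 = -2/55 ≈ -0.036364)
Z(p, I) = -167/55 (Z(p, I) = -3 - 2/55 = -167/55)
(-292 + 281)*(23 + Z((-3 - 11)*(-4 - 7), -9)) = (-292 + 281)*(23 - 167/55) = -11*1098/55 = -1098/5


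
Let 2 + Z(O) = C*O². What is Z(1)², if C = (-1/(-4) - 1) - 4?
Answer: 729/16 ≈ 45.563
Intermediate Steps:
C = -19/4 (C = (-1*(-¼) - 1) - 4 = (¼ - 1) - 4 = -¾ - 4 = -19/4 ≈ -4.7500)
Z(O) = -2 - 19*O²/4
Z(1)² = (-2 - 19/4*1²)² = (-2 - 19/4*1)² = (-2 - 19/4)² = (-27/4)² = 729/16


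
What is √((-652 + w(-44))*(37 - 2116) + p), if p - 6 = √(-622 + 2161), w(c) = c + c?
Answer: √(1538466 + 9*√19) ≈ 1240.4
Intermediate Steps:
w(c) = 2*c
p = 6 + 9*√19 (p = 6 + √(-622 + 2161) = 6 + √1539 = 6 + 9*√19 ≈ 45.230)
√((-652 + w(-44))*(37 - 2116) + p) = √((-652 + 2*(-44))*(37 - 2116) + (6 + 9*√19)) = √((-652 - 88)*(-2079) + (6 + 9*√19)) = √(-740*(-2079) + (6 + 9*√19)) = √(1538460 + (6 + 9*√19)) = √(1538466 + 9*√19)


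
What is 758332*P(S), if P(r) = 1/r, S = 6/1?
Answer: 379166/3 ≈ 1.2639e+5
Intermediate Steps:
S = 6 (S = 6*1 = 6)
758332*P(S) = 758332/6 = 758332*(⅙) = 379166/3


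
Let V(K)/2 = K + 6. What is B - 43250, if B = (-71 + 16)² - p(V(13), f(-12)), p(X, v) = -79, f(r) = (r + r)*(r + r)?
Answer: -40146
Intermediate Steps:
V(K) = 12 + 2*K (V(K) = 2*(K + 6) = 2*(6 + K) = 12 + 2*K)
f(r) = 4*r² (f(r) = (2*r)*(2*r) = 4*r²)
B = 3104 (B = (-71 + 16)² - 1*(-79) = (-55)² + 79 = 3025 + 79 = 3104)
B - 43250 = 3104 - 43250 = -40146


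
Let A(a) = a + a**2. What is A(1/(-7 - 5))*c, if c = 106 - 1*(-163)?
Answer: -2959/144 ≈ -20.549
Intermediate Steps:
c = 269 (c = 106 + 163 = 269)
A(1/(-7 - 5))*c = ((1 + 1/(-7 - 5))/(-7 - 5))*269 = ((1 + 1/(-12))/(-12))*269 = -(1 - 1/12)/12*269 = -1/12*11/12*269 = -11/144*269 = -2959/144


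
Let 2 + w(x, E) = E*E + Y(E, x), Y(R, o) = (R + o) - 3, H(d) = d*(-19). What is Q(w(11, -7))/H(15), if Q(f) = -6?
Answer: 2/95 ≈ 0.021053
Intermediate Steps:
H(d) = -19*d
Y(R, o) = -3 + R + o
w(x, E) = -5 + E + x + E**2 (w(x, E) = -2 + (E*E + (-3 + E + x)) = -2 + (E**2 + (-3 + E + x)) = -2 + (-3 + E + x + E**2) = -5 + E + x + E**2)
Q(w(11, -7))/H(15) = -6/((-19*15)) = -6/(-285) = -6*(-1/285) = 2/95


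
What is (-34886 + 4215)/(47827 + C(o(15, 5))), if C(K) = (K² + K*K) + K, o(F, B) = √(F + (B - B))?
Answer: -1467822047/2290292434 + 30671*√15/2290292434 ≈ -0.64084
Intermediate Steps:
o(F, B) = √F (o(F, B) = √(F + 0) = √F)
C(K) = K + 2*K² (C(K) = (K² + K²) + K = 2*K² + K = K + 2*K²)
(-34886 + 4215)/(47827 + C(o(15, 5))) = (-34886 + 4215)/(47827 + √15*(1 + 2*√15)) = -30671/(47827 + √15*(1 + 2*√15))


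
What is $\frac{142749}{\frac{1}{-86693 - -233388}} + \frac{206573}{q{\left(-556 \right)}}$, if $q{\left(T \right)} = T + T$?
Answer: $\frac{23285907578587}{1112} \approx 2.0941 \cdot 10^{10}$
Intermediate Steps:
$q{\left(T \right)} = 2 T$
$\frac{142749}{\frac{1}{-86693 - -233388}} + \frac{206573}{q{\left(-556 \right)}} = \frac{142749}{\frac{1}{-86693 - -233388}} + \frac{206573}{2 \left(-556\right)} = \frac{142749}{\frac{1}{-86693 + 233388}} + \frac{206573}{-1112} = \frac{142749}{\frac{1}{146695}} + 206573 \left(- \frac{1}{1112}\right) = 142749 \frac{1}{\frac{1}{146695}} - \frac{206573}{1112} = 142749 \cdot 146695 - \frac{206573}{1112} = 20940564555 - \frac{206573}{1112} = \frac{23285907578587}{1112}$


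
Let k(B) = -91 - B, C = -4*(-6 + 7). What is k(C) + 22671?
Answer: 22584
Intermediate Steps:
C = -4 (C = -4*1 = -4)
k(C) + 22671 = (-91 - 1*(-4)) + 22671 = (-91 + 4) + 22671 = -87 + 22671 = 22584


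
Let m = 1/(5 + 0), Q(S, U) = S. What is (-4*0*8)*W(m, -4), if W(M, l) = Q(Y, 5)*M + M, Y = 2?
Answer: 0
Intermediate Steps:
m = 1/5 ≈ 0.20000
W(M, l) = 3*M (W(M, l) = 2*M + M = 3*M)
(-4*0*8)*W(m, -4) = (-4*0*8)*(3*(1/5)) = (0*8)*(3/5) = 0*(3/5) = 0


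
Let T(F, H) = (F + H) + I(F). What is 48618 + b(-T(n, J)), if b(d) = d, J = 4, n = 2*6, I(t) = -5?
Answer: 48607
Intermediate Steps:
n = 12
T(F, H) = -5 + F + H (T(F, H) = (F + H) - 5 = -5 + F + H)
48618 + b(-T(n, J)) = 48618 - (-5 + 12 + 4) = 48618 - 1*11 = 48618 - 11 = 48607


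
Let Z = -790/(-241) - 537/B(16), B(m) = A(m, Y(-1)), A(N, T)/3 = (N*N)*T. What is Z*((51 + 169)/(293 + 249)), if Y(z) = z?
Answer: 13495845/8359808 ≈ 1.6144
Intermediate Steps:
A(N, T) = 3*T*N² (A(N, T) = 3*((N*N)*T) = 3*(N²*T) = 3*(T*N²) = 3*T*N²)
B(m) = -3*m² (B(m) = 3*(-1)*m² = -3*m²)
Z = 245379/61696 (Z = -790/(-241) - 537/((-3*16²)) = -790*(-1/241) - 537/((-3*256)) = 790/241 - 537/(-768) = 790/241 - 537*(-1/768) = 790/241 + 179/256 = 245379/61696 ≈ 3.9772)
Z*((51 + 169)/(293 + 249)) = 245379*((51 + 169)/(293 + 249))/61696 = 245379*(220/542)/61696 = 245379*(220*(1/542))/61696 = (245379/61696)*(110/271) = 13495845/8359808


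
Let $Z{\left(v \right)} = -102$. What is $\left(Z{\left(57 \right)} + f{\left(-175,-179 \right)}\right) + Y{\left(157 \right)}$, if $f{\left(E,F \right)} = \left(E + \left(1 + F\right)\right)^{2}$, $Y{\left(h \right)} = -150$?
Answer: $124357$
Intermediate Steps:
$f{\left(E,F \right)} = \left(1 + E + F\right)^{2}$
$\left(Z{\left(57 \right)} + f{\left(-175,-179 \right)}\right) + Y{\left(157 \right)} = \left(-102 + \left(1 - 175 - 179\right)^{2}\right) - 150 = \left(-102 + \left(-353\right)^{2}\right) - 150 = \left(-102 + 124609\right) - 150 = 124507 - 150 = 124357$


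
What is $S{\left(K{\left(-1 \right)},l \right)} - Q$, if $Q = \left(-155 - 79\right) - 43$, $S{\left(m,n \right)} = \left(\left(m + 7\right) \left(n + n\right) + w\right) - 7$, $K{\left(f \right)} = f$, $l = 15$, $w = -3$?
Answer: $447$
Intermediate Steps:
$S{\left(m,n \right)} = -10 + 2 n \left(7 + m\right)$ ($S{\left(m,n \right)} = \left(\left(m + 7\right) \left(n + n\right) - 3\right) - 7 = \left(\left(7 + m\right) 2 n - 3\right) - 7 = \left(2 n \left(7 + m\right) - 3\right) - 7 = \left(-3 + 2 n \left(7 + m\right)\right) - 7 = -10 + 2 n \left(7 + m\right)$)
$Q = -277$ ($Q = -234 - 43 = -277$)
$S{\left(K{\left(-1 \right)},l \right)} - Q = \left(-10 + 14 \cdot 15 + 2 \left(-1\right) 15\right) - -277 = \left(-10 + 210 - 30\right) + 277 = 170 + 277 = 447$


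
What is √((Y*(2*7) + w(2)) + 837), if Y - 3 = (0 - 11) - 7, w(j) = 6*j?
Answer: 3*√71 ≈ 25.278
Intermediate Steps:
Y = -15 (Y = 3 + ((0 - 11) - 7) = 3 + (-11 - 7) = 3 - 18 = -15)
√((Y*(2*7) + w(2)) + 837) = √((-30*7 + 6*2) + 837) = √((-15*14 + 12) + 837) = √((-210 + 12) + 837) = √(-198 + 837) = √639 = 3*√71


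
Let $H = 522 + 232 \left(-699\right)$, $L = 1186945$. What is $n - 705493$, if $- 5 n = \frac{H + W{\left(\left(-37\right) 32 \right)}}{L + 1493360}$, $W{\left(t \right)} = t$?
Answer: $- \frac{1890936382799}{2680305} \approx -7.0549 \cdot 10^{5}$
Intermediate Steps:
$H = -161646$ ($H = 522 - 162168 = -161646$)
$n = \frac{32566}{2680305}$ ($n = - \frac{\left(-161646 - 1184\right) \frac{1}{1186945 + 1493360}}{5} = - \frac{\left(-161646 - 1184\right) \frac{1}{2680305}}{5} = - \frac{\left(-162830\right) \frac{1}{2680305}}{5} = \left(- \frac{1}{5}\right) \left(- \frac{32566}{536061}\right) = \frac{32566}{2680305} \approx 0.01215$)
$n - 705493 = \frac{32566}{2680305} - 705493 = - \frac{1890936382799}{2680305}$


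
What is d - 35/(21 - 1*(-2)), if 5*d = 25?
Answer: 80/23 ≈ 3.4783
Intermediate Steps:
d = 5 (d = (⅕)*25 = 5)
d - 35/(21 - 1*(-2)) = 5 - 35/(21 - 1*(-2)) = 5 - 35/(21 + 2) = 5 - 35/23 = 80/23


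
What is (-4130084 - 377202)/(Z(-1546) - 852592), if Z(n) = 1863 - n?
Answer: 4507286/849183 ≈ 5.3078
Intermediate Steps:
(-4130084 - 377202)/(Z(-1546) - 852592) = (-4130084 - 377202)/((1863 - 1*(-1546)) - 852592) = -4507286/((1863 + 1546) - 852592) = -4507286/(3409 - 852592) = -4507286/(-849183) = -4507286*(-1/849183) = 4507286/849183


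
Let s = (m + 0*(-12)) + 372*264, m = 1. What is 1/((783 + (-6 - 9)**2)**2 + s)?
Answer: 1/1114273 ≈ 8.9745e-7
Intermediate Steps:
s = 98209 (s = (1 + 0*(-12)) + 372*264 = (1 + 0) + 98208 = 1 + 98208 = 98209)
1/((783 + (-6 - 9)**2)**2 + s) = 1/((783 + (-6 - 9)**2)**2 + 98209) = 1/((783 + (-15)**2)**2 + 98209) = 1/((783 + 225)**2 + 98209) = 1/(1008**2 + 98209) = 1/(1016064 + 98209) = 1/1114273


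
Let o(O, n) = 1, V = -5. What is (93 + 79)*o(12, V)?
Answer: 172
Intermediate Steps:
(93 + 79)*o(12, V) = (93 + 79)*1 = 172*1 = 172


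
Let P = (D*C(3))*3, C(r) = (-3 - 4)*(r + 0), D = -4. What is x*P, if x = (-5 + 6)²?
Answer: 252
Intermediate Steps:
x = 1 (x = 1² = 1)
C(r) = -7*r
P = 252 (P = -(-28)*3*3 = -4*(-21)*3 = 84*3 = 252)
x*P = 1*252 = 252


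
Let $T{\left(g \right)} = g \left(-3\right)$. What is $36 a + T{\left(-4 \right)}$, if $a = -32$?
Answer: $-1140$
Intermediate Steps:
$T{\left(g \right)} = - 3 g$
$36 a + T{\left(-4 \right)} = 36 \left(-32\right) - -12 = -1152 + 12 = -1140$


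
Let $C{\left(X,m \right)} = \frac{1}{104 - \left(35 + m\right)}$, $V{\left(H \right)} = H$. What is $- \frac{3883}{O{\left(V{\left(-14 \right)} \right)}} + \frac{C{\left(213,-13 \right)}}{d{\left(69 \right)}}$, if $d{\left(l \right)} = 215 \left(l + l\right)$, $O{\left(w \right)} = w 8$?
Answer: $\frac{2361776533}{68122320} \approx 34.67$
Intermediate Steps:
$O{\left(w \right)} = 8 w$
$d{\left(l \right)} = 430 l$ ($d{\left(l \right)} = 215 \cdot 2 l = 430 l$)
$C{\left(X,m \right)} = \frac{1}{69 - m}$
$- \frac{3883}{O{\left(V{\left(-14 \right)} \right)}} + \frac{C{\left(213,-13 \right)}}{d{\left(69 \right)}} = - \frac{3883}{8 \left(-14\right)} + \frac{\left(-1\right) \frac{1}{-69 - 13}}{430 \cdot 69} = - \frac{3883}{-112} + \frac{\left(-1\right) \frac{1}{-82}}{29670} = \left(-3883\right) \left(- \frac{1}{112}\right) + \left(-1\right) \left(- \frac{1}{82}\right) \frac{1}{29670} = \frac{3883}{112} + \frac{1}{82} \cdot \frac{1}{29670} = \frac{3883}{112} + \frac{1}{2432940} = \frac{2361776533}{68122320}$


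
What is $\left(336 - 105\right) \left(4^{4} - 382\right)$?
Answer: $-29106$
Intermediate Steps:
$\left(336 - 105\right) \left(4^{4} - 382\right) = 231 \left(256 - 382\right) = 231 \left(-126\right) = -29106$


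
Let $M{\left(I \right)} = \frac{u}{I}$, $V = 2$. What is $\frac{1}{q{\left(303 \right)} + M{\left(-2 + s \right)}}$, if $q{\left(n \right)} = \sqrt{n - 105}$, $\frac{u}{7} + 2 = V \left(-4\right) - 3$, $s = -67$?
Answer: $- \frac{6279}{934397} + \frac{14283 \sqrt{22}}{934397} \approx 0.064977$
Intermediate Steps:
$u = -91$ ($u = -14 + 7 \left(2 \left(-4\right) - 3\right) = -14 + 7 \left(-8 - 3\right) = -14 + 7 \left(-11\right) = -14 - 77 = -91$)
$M{\left(I \right)} = - \frac{91}{I}$
$q{\left(n \right)} = \sqrt{-105 + n}$
$\frac{1}{q{\left(303 \right)} + M{\left(-2 + s \right)}} = \frac{1}{\sqrt{-105 + 303} - \frac{91}{-2 - 67}} = \frac{1}{\sqrt{198} - \frac{91}{-69}} = \frac{1}{3 \sqrt{22} - - \frac{91}{69}} = \frac{1}{3 \sqrt{22} + \frac{91}{69}} = \frac{1}{\frac{91}{69} + 3 \sqrt{22}}$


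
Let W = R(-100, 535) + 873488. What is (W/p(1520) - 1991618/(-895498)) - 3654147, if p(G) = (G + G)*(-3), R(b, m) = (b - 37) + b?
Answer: -14921984781223279/4083470880 ≈ -3.6542e+6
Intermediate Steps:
R(b, m) = -37 + 2*b (R(b, m) = (-37 + b) + b = -37 + 2*b)
W = 873251 (W = (-37 + 2*(-100)) + 873488 = (-37 - 200) + 873488 = -237 + 873488 = 873251)
p(G) = -6*G (p(G) = (2*G)*(-3) = -6*G)
(W/p(1520) - 1991618/(-895498)) - 3654147 = (873251/((-6*1520)) - 1991618/(-895498)) - 3654147 = (873251/(-9120) - 1991618*(-1/895498)) - 3654147 = (873251*(-1/9120) + 995809/447749) - 3654147 = (-873251/9120 + 995809/447749) - 3654147 = -381915483919/4083470880 - 3654147 = -14921984781223279/4083470880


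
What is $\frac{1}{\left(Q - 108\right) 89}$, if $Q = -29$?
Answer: $- \frac{1}{12193} \approx -8.2014 \cdot 10^{-5}$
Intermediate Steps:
$\frac{1}{\left(Q - 108\right) 89} = \frac{1}{\left(-29 - 108\right) 89} = \frac{1}{\left(-137\right) 89} = \frac{1}{-12193} = - \frac{1}{12193}$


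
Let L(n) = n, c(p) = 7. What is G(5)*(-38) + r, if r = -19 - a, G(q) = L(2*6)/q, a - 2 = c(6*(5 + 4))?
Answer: -596/5 ≈ -119.20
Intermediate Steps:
a = 9 (a = 2 + 7 = 9)
G(q) = 12/q (G(q) = (2*6)/q = 12/q)
r = -28 (r = -19 - 1*9 = -19 - 9 = -28)
G(5)*(-38) + r = (12/5)*(-38) - 28 = -456/5 - 28 = -596/5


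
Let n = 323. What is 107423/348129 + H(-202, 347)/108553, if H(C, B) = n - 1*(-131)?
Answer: 11819139485/37790447337 ≈ 0.31275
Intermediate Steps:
H(C, B) = 454 (H(C, B) = 323 - 1*(-131) = 323 + 131 = 454)
107423/348129 + H(-202, 347)/108553 = 107423/348129 + 454/108553 = 11819139485/37790447337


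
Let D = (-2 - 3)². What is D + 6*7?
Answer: 67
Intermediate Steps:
D = 25 (D = (-5)² = 25)
D + 6*7 = 25 + 6*7 = 25 + 42 = 67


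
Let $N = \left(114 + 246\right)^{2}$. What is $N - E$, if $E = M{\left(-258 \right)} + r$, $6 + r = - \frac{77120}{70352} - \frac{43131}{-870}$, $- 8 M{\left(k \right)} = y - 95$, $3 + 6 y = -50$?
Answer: $\frac{3964467138869}{30603120} \approx 1.2954 \cdot 10^{5}$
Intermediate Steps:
$y = - \frac{53}{6}$ ($y = - \frac{1}{2} + \frac{1}{6} \left(-50\right) = - \frac{1}{2} - \frac{25}{3} = - \frac{53}{6} \approx -8.8333$)
$M{\left(k \right)} = \frac{623}{48}$ ($M{\left(k \right)} = - \frac{- \frac{53}{6} - 95}{8} = \left(- \frac{1}{8}\right) \left(- \frac{623}{6}\right) = \frac{623}{48}$)
$N = 129600$ ($N = 360^{2} = 129600$)
$r = \frac{54167089}{1275130}$ ($r = -6 - \left(- \frac{14377}{290} + \frac{4820}{4397}\right) = -6 - - \frac{61817869}{1275130} = -6 + \left(- \frac{4820}{4397} + \frac{14377}{290}\right) = -6 + \frac{61817869}{1275130} = \frac{54167089}{1275130} \approx 42.48$)
$E = \frac{1697213131}{30603120}$ ($E = \frac{623}{48} + \frac{54167089}{1275130} = \frac{1697213131}{30603120} \approx 55.459$)
$N - E = 129600 - \frac{1697213131}{30603120} = \frac{3964467138869}{30603120}$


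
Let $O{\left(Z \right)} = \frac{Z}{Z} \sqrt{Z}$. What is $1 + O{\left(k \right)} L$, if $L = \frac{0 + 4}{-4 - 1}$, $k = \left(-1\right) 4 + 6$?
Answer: $1 - \frac{4 \sqrt{2}}{5} \approx -0.13137$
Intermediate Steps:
$k = 2$ ($k = -4 + 6 = 2$)
$O{\left(Z \right)} = \sqrt{Z}$ ($O{\left(Z \right)} = 1 \sqrt{Z} = \sqrt{Z}$)
$L = - \frac{4}{5}$ ($L = \frac{4}{-5} = 4 \left(- \frac{1}{5}\right) = - \frac{4}{5} \approx -0.8$)
$1 + O{\left(k \right)} L = 1 + \sqrt{2} \left(- \frac{4}{5}\right) = 1 - \frac{4 \sqrt{2}}{5}$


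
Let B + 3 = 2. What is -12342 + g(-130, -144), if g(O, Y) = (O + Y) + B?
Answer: -12617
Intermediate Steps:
B = -1 (B = -3 + 2 = -1)
g(O, Y) = -1 + O + Y (g(O, Y) = (O + Y) - 1 = -1 + O + Y)
-12342 + g(-130, -144) = -12342 + (-1 - 130 - 144) = -12342 - 275 = -12617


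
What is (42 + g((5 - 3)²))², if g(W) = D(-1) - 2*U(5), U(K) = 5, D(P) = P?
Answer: 961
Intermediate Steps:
g(W) = -11 (g(W) = -1 - 2*5 = -1 - 10 = -11)
(42 + g((5 - 3)²))² = (42 - 11)² = 31² = 961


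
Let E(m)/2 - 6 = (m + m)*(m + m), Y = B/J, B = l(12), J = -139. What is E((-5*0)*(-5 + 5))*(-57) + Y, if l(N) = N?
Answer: -95088/139 ≈ -684.09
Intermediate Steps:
B = 12
Y = -12/139 (Y = 12/(-139) = 12*(-1/139) = -12/139 ≈ -0.086331)
E(m) = 12 + 8*m² (E(m) = 12 + 2*((m + m)*(m + m)) = 12 + 2*((2*m)*(2*m)) = 12 + 2*(4*m²) = 12 + 8*m²)
E((-5*0)*(-5 + 5))*(-57) + Y = (12 + 8*((-5*0)*(-5 + 5))²)*(-57) - 12/139 = (12 + 8*(0*0)²)*(-57) - 12/139 = (12 + 8*0²)*(-57) - 12/139 = (12 + 8*0)*(-57) - 12/139 = (12 + 0)*(-57) - 12/139 = 12*(-57) - 12/139 = -684 - 12/139 = -95088/139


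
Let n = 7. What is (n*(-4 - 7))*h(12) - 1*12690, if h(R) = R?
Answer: -13614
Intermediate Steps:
(n*(-4 - 7))*h(12) - 1*12690 = (7*(-4 - 7))*12 - 1*12690 = (7*(-11))*12 - 12690 = -77*12 - 12690 = -924 - 12690 = -13614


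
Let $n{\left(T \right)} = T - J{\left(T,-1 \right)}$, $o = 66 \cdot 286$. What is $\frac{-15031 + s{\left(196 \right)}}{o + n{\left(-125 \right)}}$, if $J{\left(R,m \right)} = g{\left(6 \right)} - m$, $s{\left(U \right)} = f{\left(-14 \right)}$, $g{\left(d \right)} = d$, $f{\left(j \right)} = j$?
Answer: $- \frac{5015}{6248} \approx -0.80266$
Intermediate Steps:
$s{\left(U \right)} = -14$
$J{\left(R,m \right)} = 6 - m$
$o = 18876$
$n{\left(T \right)} = -7 + T$ ($n{\left(T \right)} = T - \left(6 - -1\right) = T - \left(6 + 1\right) = T - 7 = -7 + T$)
$\frac{-15031 + s{\left(196 \right)}}{o + n{\left(-125 \right)}} = \frac{-15031 - 14}{18876 - 132} = - \frac{15045}{18876 - 132} = - \frac{15045}{18744} = \left(-15045\right) \frac{1}{18744} = - \frac{5015}{6248}$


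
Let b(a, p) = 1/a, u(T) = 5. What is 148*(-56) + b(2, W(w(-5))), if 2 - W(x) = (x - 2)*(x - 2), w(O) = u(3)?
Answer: -16575/2 ≈ -8287.5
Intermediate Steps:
w(O) = 5
W(x) = 2 - (-2 + x)² (W(x) = 2 - (x - 2)*(x - 2) = 2 - (-2 + x)*(-2 + x) = 2 - (-2 + x)²)
148*(-56) + b(2, W(w(-5))) = 148*(-56) + 1/2 = -8288 + ½ = -16575/2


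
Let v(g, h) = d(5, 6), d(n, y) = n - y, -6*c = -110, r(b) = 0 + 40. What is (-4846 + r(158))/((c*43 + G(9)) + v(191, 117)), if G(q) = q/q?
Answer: -14418/2365 ≈ -6.0964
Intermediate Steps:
r(b) = 40
G(q) = 1
c = 55/3 (c = -1/6*(-110) = 55/3 ≈ 18.333)
v(g, h) = -1 (v(g, h) = 5 - 1*6 = 5 - 6 = -1)
(-4846 + r(158))/((c*43 + G(9)) + v(191, 117)) = (-4846 + 40)/(((55/3)*43 + 1) - 1) = -4806/((2365/3 + 1) - 1) = -4806/(2368/3 - 1) = -4806/2365/3 = -4806*3/2365 = -14418/2365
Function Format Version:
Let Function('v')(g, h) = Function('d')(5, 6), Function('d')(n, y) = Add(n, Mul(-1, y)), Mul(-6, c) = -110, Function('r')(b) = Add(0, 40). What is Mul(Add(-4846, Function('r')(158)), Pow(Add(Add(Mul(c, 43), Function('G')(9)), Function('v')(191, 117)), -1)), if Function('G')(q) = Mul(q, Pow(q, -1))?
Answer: Rational(-14418, 2365) ≈ -6.0964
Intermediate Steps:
Function('r')(b) = 40
Function('G')(q) = 1
c = Rational(55, 3) (c = Mul(Rational(-1, 6), -110) = Rational(55, 3) ≈ 18.333)
Function('v')(g, h) = -1 (Function('v')(g, h) = Add(5, Mul(-1, 6)) = Add(5, -6) = -1)
Mul(Add(-4846, Function('r')(158)), Pow(Add(Add(Mul(c, 43), Function('G')(9)), Function('v')(191, 117)), -1)) = Mul(Add(-4846, 40), Pow(Add(Add(Mul(Rational(55, 3), 43), 1), -1), -1)) = Mul(-4806, Pow(Add(Add(Rational(2365, 3), 1), -1), -1)) = Mul(-4806, Pow(Add(Rational(2368, 3), -1), -1)) = Mul(-4806, Pow(Rational(2365, 3), -1)) = Mul(-4806, Rational(3, 2365)) = Rational(-14418, 2365)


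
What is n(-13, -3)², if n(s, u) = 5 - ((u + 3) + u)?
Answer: 64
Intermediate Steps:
n(s, u) = 2 - 2*u (n(s, u) = 5 - ((3 + u) + u) = 5 - (3 + 2*u) = 5 + (-3 - 2*u) = 2 - 2*u)
n(-13, -3)² = (2 - 2*(-3))² = (2 + 6)² = 8² = 64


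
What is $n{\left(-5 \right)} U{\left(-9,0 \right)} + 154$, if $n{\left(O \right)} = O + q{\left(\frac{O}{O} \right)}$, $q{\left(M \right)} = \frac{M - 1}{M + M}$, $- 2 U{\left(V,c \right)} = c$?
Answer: $154$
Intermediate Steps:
$U{\left(V,c \right)} = - \frac{c}{2}$
$q{\left(M \right)} = \frac{-1 + M}{2 M}$
$n{\left(O \right)} = O$ ($n{\left(O \right)} = O + \frac{-1 + \frac{O}{O}}{2 \frac{O}{O}} = O + \frac{-1 + 1}{2 \cdot 1} = O + \frac{1}{2} \cdot 1 \cdot 0 = O + 0 = O$)
$n{\left(-5 \right)} U{\left(-9,0 \right)} + 154 = - 5 \left(\left(- \frac{1}{2}\right) 0\right) + 154 = \left(-5\right) 0 + 154 = 0 + 154 = 154$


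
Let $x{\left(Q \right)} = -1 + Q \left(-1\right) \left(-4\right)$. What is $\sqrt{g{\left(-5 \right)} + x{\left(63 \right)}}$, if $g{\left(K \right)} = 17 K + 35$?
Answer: $\sqrt{201} \approx 14.177$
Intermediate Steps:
$g{\left(K \right)} = 35 + 17 K$
$x{\left(Q \right)} = -1 + 4 Q$ ($x{\left(Q \right)} = -1 + - Q \left(-4\right) = -1 + 4 Q$)
$\sqrt{g{\left(-5 \right)} + x{\left(63 \right)}} = \sqrt{\left(35 + 17 \left(-5\right)\right) + \left(-1 + 4 \cdot 63\right)} = \sqrt{\left(35 - 85\right) + \left(-1 + 252\right)} = \sqrt{-50 + 251} = \sqrt{201}$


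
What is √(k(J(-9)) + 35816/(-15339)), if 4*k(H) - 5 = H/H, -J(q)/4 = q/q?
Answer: I*√785816970/30678 ≈ 0.91376*I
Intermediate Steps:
J(q) = -4 (J(q) = -4*q/q = -4*1 = -4)
k(H) = 3/2 (k(H) = 5/4 + (H/H)/4 = 5/4 + (¼)*1 = 5/4 + ¼ = 3/2)
√(k(J(-9)) + 35816/(-15339)) = √(3/2 + 35816/(-15339)) = √(3/2 + 35816*(-1/15339)) = √(3/2 - 35816/15339) = √(-25615/30678) = I*√785816970/30678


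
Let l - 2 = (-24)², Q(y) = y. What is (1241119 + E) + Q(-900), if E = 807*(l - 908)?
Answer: 973909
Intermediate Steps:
l = 578 (l = 2 + (-24)² = 2 + 576 = 578)
E = -266310 (E = 807*(578 - 908) = 807*(-330) = -266310)
(1241119 + E) + Q(-900) = (1241119 - 266310) - 900 = 974809 - 900 = 973909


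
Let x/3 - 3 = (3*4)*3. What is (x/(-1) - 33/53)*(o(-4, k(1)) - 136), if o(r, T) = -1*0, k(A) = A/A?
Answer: 847824/53 ≈ 15997.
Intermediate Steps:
k(A) = 1
x = 117 (x = 9 + 3*((3*4)*3) = 9 + 3*(12*3) = 9 + 3*36 = 9 + 108 = 117)
o(r, T) = 0
(x/(-1) - 33/53)*(o(-4, k(1)) - 136) = (117/(-1) - 33/53)*(0 - 136) = (117*(-1) - 33*1/53)*(-136) = (-117 - 33/53)*(-136) = -6234/53*(-136) = 847824/53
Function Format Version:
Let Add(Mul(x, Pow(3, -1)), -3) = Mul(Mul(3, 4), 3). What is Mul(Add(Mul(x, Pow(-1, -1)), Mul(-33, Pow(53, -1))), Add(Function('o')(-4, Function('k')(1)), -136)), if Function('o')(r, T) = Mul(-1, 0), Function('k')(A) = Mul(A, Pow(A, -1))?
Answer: Rational(847824, 53) ≈ 15997.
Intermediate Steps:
Function('k')(A) = 1
x = 117 (x = Add(9, Mul(3, Mul(Mul(3, 4), 3))) = Add(9, Mul(3, Mul(12, 3))) = Add(9, Mul(3, 36)) = Add(9, 108) = 117)
Function('o')(r, T) = 0
Mul(Add(Mul(x, Pow(-1, -1)), Mul(-33, Pow(53, -1))), Add(Function('o')(-4, Function('k')(1)), -136)) = Mul(Add(Mul(117, Pow(-1, -1)), Mul(-33, Pow(53, -1))), Add(0, -136)) = Mul(Add(Mul(117, -1), Mul(-33, Rational(1, 53))), -136) = Mul(Add(-117, Rational(-33, 53)), -136) = Mul(Rational(-6234, 53), -136) = Rational(847824, 53)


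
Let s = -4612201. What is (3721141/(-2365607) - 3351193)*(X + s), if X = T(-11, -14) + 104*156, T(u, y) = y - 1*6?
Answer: 36435268745154011124/2365607 ≈ 1.5402e+13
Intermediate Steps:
T(u, y) = -6 + y (T(u, y) = y - 6 = -6 + y)
X = 16204 (X = (-6 - 14) + 104*156 = -20 + 16224 = 16204)
(3721141/(-2365607) - 3351193)*(X + s) = (3721141/(-2365607) - 3351193)*(16204 - 4612201) = (3721141*(-1/2365607) - 3351193)*(-4595997) = (-3721141/2365607 - 3351193)*(-4595997) = -7927609340292/2365607*(-4595997) = 36435268745154011124/2365607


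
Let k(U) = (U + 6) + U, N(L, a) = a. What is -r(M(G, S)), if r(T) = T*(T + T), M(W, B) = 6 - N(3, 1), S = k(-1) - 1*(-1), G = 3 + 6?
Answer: -50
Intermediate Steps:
G = 9
k(U) = 6 + 2*U (k(U) = (6 + U) + U = 6 + 2*U)
S = 5 (S = (6 + 2*(-1)) - 1*(-1) = (6 - 2) + 1 = 4 + 1 = 5)
M(W, B) = 5 (M(W, B) = 6 - 1*1 = 6 - 1 = 5)
r(T) = 2*T² (r(T) = T*(2*T) = 2*T²)
-r(M(G, S)) = -2*5² = -2*25 = -1*50 = -50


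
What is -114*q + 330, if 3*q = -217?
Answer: 8576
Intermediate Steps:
q = -217/3 (q = (⅓)*(-217) = -217/3 ≈ -72.333)
-114*q + 330 = -114*(-217/3) + 330 = 8246 + 330 = 8576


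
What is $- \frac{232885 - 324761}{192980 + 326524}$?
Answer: $\frac{22969}{129876} \approx 0.17685$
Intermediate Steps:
$- \frac{232885 - 324761}{192980 + 326524} = - \frac{-91876}{519504} = \left(-1\right) \left(- \frac{22969}{129876}\right) = \frac{22969}{129876}$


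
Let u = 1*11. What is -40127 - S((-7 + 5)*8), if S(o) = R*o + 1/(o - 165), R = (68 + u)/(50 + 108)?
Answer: -7261538/181 ≈ -40119.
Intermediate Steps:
u = 11
R = ½ (R = (68 + 11)/(50 + 108) = 79/158 = 79*(1/158) = ½ ≈ 0.50000)
S(o) = 1/(-165 + o) + o/2 (S(o) = o/2 + 1/(o - 165) = o/2 + 1/(-165 + o) = 1/(-165 + o) + o/2)
-40127 - S((-7 + 5)*8) = -40127 - (2 + ((-7 + 5)*8)² - 165*(-7 + 5)*8)/(2*(-165 + (-7 + 5)*8)) = -40127 - (2 + (-2*8)² - (-330)*8)/(2*(-165 - 2*8)) = -40127 - (2 + (-16)² - 165*(-16))/(2*(-165 - 16)) = -40127 - (2 + 256 + 2640)/(2*(-181)) = -40127 - (-1)*2898/(2*181) = -40127 - 1*(-1449/181) = -40127 + 1449/181 = -7261538/181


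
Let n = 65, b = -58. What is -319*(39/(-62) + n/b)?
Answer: 17303/31 ≈ 558.16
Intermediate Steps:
-319*(39/(-62) + n/b) = -319*(39/(-62) + 65/(-58)) = -319*(39*(-1/62) + 65*(-1/58)) = -319*(-39/62 - 65/58) = -319*(-1573/899) = 17303/31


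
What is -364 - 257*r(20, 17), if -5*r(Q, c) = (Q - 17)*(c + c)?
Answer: 24394/5 ≈ 4878.8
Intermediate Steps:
r(Q, c) = -2*c*(-17 + Q)/5 (r(Q, c) = -(Q - 17)*(c + c)/5 = -(-17 + Q)*2*c/5 = -2*c*(-17 + Q)/5)
-364 - 257*r(20, 17) = -364 - 514*17*(17 - 1*20)/5 = -364 - 514*17*(17 - 20)/5 = -364 - 514*17*(-3)/5 = -364 - 257*(-102/5) = -364 + 26214/5 = 24394/5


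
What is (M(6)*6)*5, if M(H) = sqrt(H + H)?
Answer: 60*sqrt(3) ≈ 103.92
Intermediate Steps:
M(H) = sqrt(2)*sqrt(H) (M(H) = sqrt(2*H) = sqrt(2)*sqrt(H))
(M(6)*6)*5 = ((sqrt(2)*sqrt(6))*6)*5 = ((2*sqrt(3))*6)*5 = (12*sqrt(3))*5 = 60*sqrt(3)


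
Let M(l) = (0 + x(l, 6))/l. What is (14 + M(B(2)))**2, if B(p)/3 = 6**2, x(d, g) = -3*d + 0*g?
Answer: 121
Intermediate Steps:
x(d, g) = -3*d (x(d, g) = -3*d + 0 = -3*d)
B(p) = 108 (B(p) = 3*6**2 = 3*36 = 108)
M(l) = -3 (M(l) = (0 - 3*l)/l = (-3*l)/l = -3)
(14 + M(B(2)))**2 = (14 - 3)**2 = 11**2 = 121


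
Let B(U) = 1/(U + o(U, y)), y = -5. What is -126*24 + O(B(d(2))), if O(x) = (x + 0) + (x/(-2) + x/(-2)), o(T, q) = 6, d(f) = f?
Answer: -3024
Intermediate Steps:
B(U) = 1/(6 + U) (B(U) = 1/(U + 6) = 1/(6 + U))
O(x) = 0 (O(x) = x + (x*(-½) + x*(-½)) = x + (-x/2 - x/2) = x - x = 0)
-126*24 + O(B(d(2))) = -126*24 + 0 = -3024 + 0 = -3024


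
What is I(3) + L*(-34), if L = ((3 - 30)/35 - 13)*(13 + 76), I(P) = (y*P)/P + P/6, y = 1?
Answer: 2917169/70 ≈ 41674.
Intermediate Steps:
I(P) = 1 + P/6 (I(P) = (1*P)/P + P/6 = P/P + P*(⅙) = 1 + P/6)
L = -42898/35 (L = (-27*1/35 - 13)*89 = (-27/35 - 13)*89 = -482/35*89 = -42898/35 ≈ -1225.7)
I(3) + L*(-34) = (1 + (⅙)*3) - 42898/35*(-34) = (1 + ½) + 1458532/35 = 3/2 + 1458532/35 = 2917169/70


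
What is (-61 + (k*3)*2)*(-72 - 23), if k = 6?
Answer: 2375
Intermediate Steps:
(-61 + (k*3)*2)*(-72 - 23) = (-61 + (6*3)*2)*(-72 - 23) = (-61 + 18*2)*(-95) = (-61 + 36)*(-95) = -25*(-95) = 2375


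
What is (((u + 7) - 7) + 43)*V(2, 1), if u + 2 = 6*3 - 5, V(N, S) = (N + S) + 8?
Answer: 594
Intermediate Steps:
V(N, S) = 8 + N + S
u = 11 (u = -2 + (6*3 - 5) = -2 + (18 - 5) = -2 + 13 = 11)
(((u + 7) - 7) + 43)*V(2, 1) = (((11 + 7) - 7) + 43)*(8 + 2 + 1) = ((18 - 7) + 43)*11 = (11 + 43)*11 = 54*11 = 594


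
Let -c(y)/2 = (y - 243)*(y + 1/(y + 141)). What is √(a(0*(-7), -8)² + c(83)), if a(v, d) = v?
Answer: √1301510/7 ≈ 162.98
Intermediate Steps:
c(y) = -2*(-243 + y)*(y + 1/(141 + y)) (c(y) = -2*(y - 243)*(y + 1/(y + 141)) = -2*(-243 + y)*(y + 1/(141 + y)))
√(a(0*(-7), -8)² + c(83)) = √((0*(-7))² + 2*(243 - 1*83³ + 102*83² + 34262*83)/(141 + 83)) = √(0² + 2*(243 - 1*571787 + 102*6889 + 2843746)/224) = √(0 + 2*(1/224)*(243 - 571787 + 702678 + 2843746)) = √(0 + 2*(1/224)*2974880) = √(0 + 185930/7) = √(185930/7) = √1301510/7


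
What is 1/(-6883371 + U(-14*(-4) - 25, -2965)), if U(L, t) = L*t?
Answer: -1/6975286 ≈ -1.4336e-7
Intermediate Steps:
1/(-6883371 + U(-14*(-4) - 25, -2965)) = 1/(-6883371 + (-14*(-4) - 25)*(-2965)) = 1/(-6883371 + (56 - 25)*(-2965)) = 1/(-6883371 + 31*(-2965)) = 1/(-6883371 - 91915) = 1/(-6975286) = -1/6975286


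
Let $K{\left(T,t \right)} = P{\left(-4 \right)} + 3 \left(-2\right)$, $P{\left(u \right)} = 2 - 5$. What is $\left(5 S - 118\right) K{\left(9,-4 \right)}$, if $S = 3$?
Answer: $927$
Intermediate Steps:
$P{\left(u \right)} = -3$ ($P{\left(u \right)} = 2 - 5 = -3$)
$K{\left(T,t \right)} = -9$ ($K{\left(T,t \right)} = -3 + 3 \left(-2\right) = -3 - 6 = -9$)
$\left(5 S - 118\right) K{\left(9,-4 \right)} = \left(5 \cdot 3 - 118\right) \left(-9\right) = \left(15 - 118\right) \left(-9\right) = \left(-103\right) \left(-9\right) = 927$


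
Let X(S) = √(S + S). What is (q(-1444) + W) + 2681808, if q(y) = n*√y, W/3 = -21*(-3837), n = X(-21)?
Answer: 2923539 - 38*√42 ≈ 2.9233e+6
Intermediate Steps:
X(S) = √2*√S (X(S) = √(2*S) = √2*√S)
n = I*√42 (n = √2*√(-21) = √2*(I*√21) = I*√42 ≈ 6.4807*I)
W = 241731 (W = 3*(-21*(-3837)) = 3*80577 = 241731)
q(y) = I*√42*√y (q(y) = (I*√42)*√y = I*√42*√y)
(q(-1444) + W) + 2681808 = (I*√42*√(-1444) + 241731) + 2681808 = (I*√42*(38*I) + 241731) + 2681808 = (-38*√42 + 241731) + 2681808 = (241731 - 38*√42) + 2681808 = 2923539 - 38*√42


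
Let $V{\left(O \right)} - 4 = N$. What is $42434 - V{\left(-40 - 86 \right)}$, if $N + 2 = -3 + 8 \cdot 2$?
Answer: $42419$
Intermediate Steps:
$N = 11$ ($N = -2 + \left(-3 + 8 \cdot 2\right) = -2 + \left(-3 + 16\right) = -2 + 13 = 11$)
$V{\left(O \right)} = 15$ ($V{\left(O \right)} = 4 + 11 = 15$)
$42434 - V{\left(-40 - 86 \right)} = 42434 - 15 = 42419$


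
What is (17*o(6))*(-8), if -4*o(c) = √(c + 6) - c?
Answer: -204 + 68*√3 ≈ -86.221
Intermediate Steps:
o(c) = -√(6 + c)/4 + c/4 (o(c) = -(√(c + 6) - c)/4 = -(√(6 + c) - c)/4 = -√(6 + c)/4 + c/4)
(17*o(6))*(-8) = (17*(-√(6 + 6)/4 + (¼)*6))*(-8) = (17*(-√3/2 + 3/2))*(-8) = (17*(3/2 - √3/2))*(-8) = (51/2 - 17*√3/2)*(-8) = -204 + 68*√3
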